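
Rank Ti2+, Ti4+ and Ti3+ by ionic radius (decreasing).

These are all Ti ions. Removing more electrons (higher positive charge) pulls the remaining electrons in closer, so Ti4+ is smallest and Ti2+ is largest.

Ti2+ > Ti3+ > Ti4+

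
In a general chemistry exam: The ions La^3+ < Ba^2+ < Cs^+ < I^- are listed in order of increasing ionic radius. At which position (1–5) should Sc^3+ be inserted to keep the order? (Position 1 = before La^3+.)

Work out protons and electrons: Sc^3+ (Z=21, 18 e⁻), La^3+ (Z=57, 54 e⁻), Ba^2+ (Z=56, 54 e⁻), Cs^+ (Z=55, 54 e⁻), I^- (Z=53, 54 e⁻). Sc^3+ < La^3+ (same group, 2 shells fewer); La^3+ < Ba^2+ (both 54 e⁻, Z=57>56); Ba^2+ < Cs^+ (both 54 e⁻, Z=56>55); Cs^+ < I^- (isoelectronic, higher Z=55 is smaller).
With Sc^3+ included the full order is Sc^3+ < La^3+ < Ba^2+ < Cs^+ < I^-, so it takes position 1.

1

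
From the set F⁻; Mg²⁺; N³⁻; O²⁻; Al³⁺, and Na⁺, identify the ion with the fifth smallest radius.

Isoelectronic series (10 e⁻ each). Size is set by nuclear charge: more protons means a smaller ion. Al³⁺ (Z=13), Mg²⁺ (Z=12), Na⁺ (Z=11), F⁻ (Z=9), O²⁻ (Z=8), N³⁻ (Z=7).
So the order is Al³⁺ < Mg²⁺ < Na⁺ < F⁻ < O²⁻ < N³⁻; the 5th-smallest ion is O²⁻.

O²⁻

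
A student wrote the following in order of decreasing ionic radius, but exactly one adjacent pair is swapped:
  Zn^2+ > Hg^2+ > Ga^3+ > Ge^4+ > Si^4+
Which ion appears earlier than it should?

Zn^2+

The pair Zn^2+, Hg^2+ is the wrong way round — same group and charge — period 4 sits above period 6, so Zn^2+ is smaller. All other adjacent pairs agree with periodic trends, so Zn^2+ is the misplaced ion.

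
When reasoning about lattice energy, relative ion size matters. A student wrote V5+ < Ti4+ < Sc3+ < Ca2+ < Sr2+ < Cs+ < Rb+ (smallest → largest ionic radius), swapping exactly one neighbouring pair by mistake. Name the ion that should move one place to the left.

Scanning neighbour by neighbour, only Cs+/Rb+ violates a trend: same group and charge — period 5 sits above period 6, so Rb+ is smaller. That makes Rb+ the one sitting a position late relative to where it belongs.

Rb+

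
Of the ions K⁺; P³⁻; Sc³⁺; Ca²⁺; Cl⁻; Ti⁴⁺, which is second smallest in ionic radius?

These species are isoelectronic with 18 electrons. The only difference is the number of protons: Ti⁴⁺ (Z=22), Sc³⁺ (Z=21), Ca²⁺ (Z=20), K⁺ (Z=19), Cl⁻ (Z=17), P³⁻ (Z=15). The strongest nuclear pull (Ti⁴⁺) gives the smallest ion.
Ordering: Ti⁴⁺ < Sc³⁺ < Ca²⁺ < K⁺ < Cl⁻ < P³⁻. The second smallest is Sc³⁺.

Sc³⁺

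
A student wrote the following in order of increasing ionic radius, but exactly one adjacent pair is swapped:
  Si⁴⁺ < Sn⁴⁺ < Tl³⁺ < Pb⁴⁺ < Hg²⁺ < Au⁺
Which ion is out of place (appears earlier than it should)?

Tl³⁺

Scanning neighbour by neighbour, only Tl³⁺/Pb⁴⁺ violates a trend: Pb⁴⁺ and Tl³⁺ share 78 electrons; the higher nuclear charge on Pb (Z=82) contracts it more, so Pb⁴⁺ < Tl³⁺. That makes Tl³⁺ the one sitting a position early relative to where it belongs.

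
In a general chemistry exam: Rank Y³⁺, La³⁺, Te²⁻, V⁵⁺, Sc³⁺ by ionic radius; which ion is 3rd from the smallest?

Y³⁺

Work out protons and electrons: V⁵⁺ has 18 e⁻ (Z=23), Sc³⁺ has 18 e⁻ (Z=21), Y³⁺ has 36 e⁻ (Z=39), La³⁺ has 54 e⁻ (Z=57), Te²⁻ has 54 e⁻ (Z=52). V⁵⁺ < Sc³⁺ (isoelectronic, higher Z=23 is smaller); Sc³⁺ < Y³⁺ (same group, period 4 vs 5); Y³⁺ < La³⁺ (same group, period 5 vs 6); La³⁺ < Te²⁻ (both 54 e⁻, Z=57>52).
That gives V⁵⁺ < Sc³⁺ < Y³⁺ < La³⁺ < Te²⁻. From the smallest end, number 3 is Y³⁺.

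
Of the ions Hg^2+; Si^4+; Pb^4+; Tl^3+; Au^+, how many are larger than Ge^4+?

4

Tabulating Z and e⁻: Si^4+: 10 e⁻, Z=14, Ge^4+: 28 e⁻, Z=32, Pb^4+: 78 e⁻, Z=82, Tl^3+: 78 e⁻, Z=81, Hg^2+: 78 e⁻, Z=80, Au^+: 78 e⁻, Z=79. Si^4+ < Ge^4+ (same group, period 3 vs 4); Ge^4+ < Pb^4+ (same group, period 4 vs 6); Pb^4+ < Tl^3+ (isoelectronic, higher Z=82 is smaller); Tl^3+ < Hg^2+ (isoelectronic, higher Z=81 is smaller); Hg^2+ < Au^+ (both 78 e⁻, Z=80>79).
Relative to Ge^4+, the ions that are larger are Pb^4+, Tl^3+, Hg^2+, Au^+. That's 4.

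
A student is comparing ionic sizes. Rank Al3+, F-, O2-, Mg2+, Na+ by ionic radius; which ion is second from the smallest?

Mg2+

All of these have 10 electrons (isoelectronic). With the same electron cloud, the ion with the most protons pulls it in tightest. Nuclear charges: Al3+ (Z=13), Mg2+ (Z=12), Na+ (Z=11), F- (Z=9), O2- (Z=8). Highest Z is smallest.
Ordering: Al3+ < Mg2+ < Na+ < F- < O2-. The second smallest is Mg2+.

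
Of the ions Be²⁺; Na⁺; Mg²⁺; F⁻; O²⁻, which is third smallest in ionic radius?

Work out protons and electrons: Be²⁺: 2 e⁻, Z=4, Mg²⁺: 10 e⁻, Z=12, Na⁺: 10 e⁻, Z=11, F⁻: 10 e⁻, Z=9, O²⁻: 10 e⁻, Z=8. Be²⁺ < Mg²⁺ (same group, period 2 vs 3); Mg²⁺ < Na⁺ (both 10 e⁻, Z=12>11); Na⁺ < F⁻ (isoelectronic, higher Z=11 is smaller); F⁻ < O²⁻ (both 10 e⁻, Z=9>8).
Ordering: Be²⁺ < Mg²⁺ < Na⁺ < F⁻ < O²⁻. The third smallest is Na⁺.

Na⁺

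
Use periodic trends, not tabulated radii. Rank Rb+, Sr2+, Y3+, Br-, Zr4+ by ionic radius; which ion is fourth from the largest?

Y3+

Isoelectronic series (36 e⁻ each). Size is set by nuclear charge: more protons means a smaller ion. Zr4+ (Z=40), Y3+ (Z=39), Sr2+ (Z=38), Rb+ (Z=37), Br- (Z=35).
Full ascending order: Zr4+ < Y3+ < Sr2+ < Rb+ < Br-. Counting from the largest, position 4 is Y3+.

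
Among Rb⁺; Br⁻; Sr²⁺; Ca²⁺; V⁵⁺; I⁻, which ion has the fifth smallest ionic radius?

Br⁻

Tabulating Z and e⁻: V⁵⁺ has 18 e⁻ (Z=23), Ca²⁺ has 18 e⁻ (Z=20), Sr²⁺ has 36 e⁻ (Z=38), Rb⁺ has 36 e⁻ (Z=37), Br⁻ has 36 e⁻ (Z=35), I⁻ has 54 e⁻ (Z=53). V⁵⁺ < Ca²⁺ (isoelectronic, higher Z=23 is smaller); Ca²⁺ < Sr²⁺ (same group, period 4 vs 5); Sr²⁺ < Rb⁺ (both 36 e⁻, Z=38>37); Rb⁺ < Br⁻ (both 36 e⁻, Z=37>35); Br⁻ < I⁻ (same group, 1 shell fewer).
Full ascending order: V⁵⁺ < Ca²⁺ < Sr²⁺ < Rb⁺ < Br⁻ < I⁻. Counting from the smallest, position 5 is Br⁻.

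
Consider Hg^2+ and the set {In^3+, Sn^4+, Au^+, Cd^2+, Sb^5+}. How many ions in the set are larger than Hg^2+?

Work out protons and electrons: Sb^5+: 46 e⁻, Z=51, Sn^4+: 46 e⁻, Z=50, In^3+: 46 e⁻, Z=49, Cd^2+: 46 e⁻, Z=48, Hg^2+: 78 e⁻, Z=80, Au^+: 78 e⁻, Z=79. Sb^5+ < Sn^4+ (isoelectronic, higher Z=51 is smaller); Sn^4+ < In^3+ (isoelectronic, higher Z=50 is smaller); In^3+ < Cd^2+ (both 46 e⁻, Z=49>48); Cd^2+ < Hg^2+ (same group, period 5 vs 6); Hg^2+ < Au^+ (isoelectronic, higher Z=80 is smaller).
Placing each against Hg^2+: smaller — Sb^5+, Sn^4+, In^3+, Cd^2+; larger — Au^+. That's 1.

1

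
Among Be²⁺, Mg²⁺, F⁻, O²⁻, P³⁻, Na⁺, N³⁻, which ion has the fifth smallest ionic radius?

O²⁻

Be²⁺ (Z=4, 2 e⁻), Mg²⁺ (Z=12, 10 e⁻), Na⁺ (Z=11, 10 e⁻), F⁻ (Z=9, 10 e⁻), O²⁻ (Z=8, 10 e⁻), N³⁻ (Z=7, 10 e⁻), P³⁻ (Z=15, 18 e⁻). Be²⁺ < Mg²⁺ (same group, 1 shell fewer); Mg²⁺ < Na⁺ (isoelectronic, higher Z=12 is smaller); Na⁺ < F⁻ (both 10 e⁻, Z=11>9); F⁻ < O²⁻ (isoelectronic, higher Z=9 is smaller); O²⁻ < N³⁻ (both 10 e⁻, Z=8>7); N³⁻ < P³⁻ (same group, 1 shell fewer).
That gives Be²⁺ < Mg²⁺ < Na⁺ < F⁻ < O²⁻ < N³⁻ < P³⁻. From the smallest end, number 5 is O²⁻.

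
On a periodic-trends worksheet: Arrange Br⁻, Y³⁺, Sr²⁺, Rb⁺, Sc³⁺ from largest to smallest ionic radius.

Electron counts and nuclear charges: Sc³⁺ (Z=21, 18 e⁻), Y³⁺ (Z=39, 36 e⁻), Sr²⁺ (Z=38, 36 e⁻), Rb⁺ (Z=37, 36 e⁻), Br⁻ (Z=35, 36 e⁻). Sc³⁺ < Y³⁺ (same group, 1 shell fewer); Y³⁺ < Sr²⁺ (isoelectronic, higher Z=39 is smaller); Sr²⁺ < Rb⁺ (isoelectronic, higher Z=38 is smaller); Rb⁺ < Br⁻ (isoelectronic, higher Z=37 is smaller).

Br⁻ > Rb⁺ > Sr²⁺ > Y³⁺ > Sc³⁺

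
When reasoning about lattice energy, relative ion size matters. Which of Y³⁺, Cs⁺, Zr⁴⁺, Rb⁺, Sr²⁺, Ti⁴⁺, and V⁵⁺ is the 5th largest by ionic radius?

Zr⁴⁺

First list Z and electron count for each: V⁵⁺ has 18 e⁻ (Z=23), Ti⁴⁺ has 18 e⁻ (Z=22), Zr⁴⁺ has 36 e⁻ (Z=40), Y³⁺ has 36 e⁻ (Z=39), Sr²⁺ has 36 e⁻ (Z=38), Rb⁺ has 36 e⁻ (Z=37), Cs⁺ has 54 e⁻ (Z=55). V⁵⁺ < Ti⁴⁺ (isoelectronic, higher Z=23 is smaller); Ti⁴⁺ < Zr⁴⁺ (same group, 1 shell fewer); Zr⁴⁺ < Y³⁺ (both 36 e⁻, Z=40>39); Y³⁺ < Sr²⁺ (both 36 e⁻, Z=39>38); Sr²⁺ < Rb⁺ (both 36 e⁻, Z=38>37); Rb⁺ < Cs⁺ (same group, period 5 vs 6).
That gives V⁵⁺ < Ti⁴⁺ < Zr⁴⁺ < Y³⁺ < Sr²⁺ < Rb⁺ < Cs⁺. From the largest end, number 5 is Zr⁴⁺.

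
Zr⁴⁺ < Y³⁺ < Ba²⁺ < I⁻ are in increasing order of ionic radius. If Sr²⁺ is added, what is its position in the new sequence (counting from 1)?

First list Z and electron count for each: Zr⁴⁺ (Z=40, 36 e⁻), Y³⁺ (Z=39, 36 e⁻), Sr²⁺ (Z=38, 36 e⁻), Ba²⁺ (Z=56, 54 e⁻), I⁻ (Z=53, 54 e⁻). Zr⁴⁺ < Y³⁺ (isoelectronic, higher Z=40 is smaller); Y³⁺ < Sr²⁺ (isoelectronic, higher Z=39 is smaller); Sr²⁺ < Ba²⁺ (same group, period 5 vs 6); Ba²⁺ < I⁻ (isoelectronic, higher Z=56 is smaller).
With Sr²⁺ included the full order is Zr⁴⁺ < Y³⁺ < Sr²⁺ < Ba²⁺ < I⁻, so it takes position 3.

3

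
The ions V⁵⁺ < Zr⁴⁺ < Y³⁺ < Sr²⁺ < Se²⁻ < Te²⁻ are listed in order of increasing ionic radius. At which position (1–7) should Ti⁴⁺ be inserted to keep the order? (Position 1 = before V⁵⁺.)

2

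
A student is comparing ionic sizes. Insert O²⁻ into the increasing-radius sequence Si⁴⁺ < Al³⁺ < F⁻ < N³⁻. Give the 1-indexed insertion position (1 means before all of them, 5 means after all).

Each ion has 10 electrons. The ranking follows nuclear charge in reverse — greater Z gives a smaller radius. Si⁴⁺ (Z=14), Al³⁺ (Z=13), F⁻ (Z=9), O²⁻ (Z=8), N³⁻ (Z=7).
Merged order: Si⁴⁺ < Al³⁺ < F⁻ < O²⁻ < N³⁻ — O²⁻ is number 4.

4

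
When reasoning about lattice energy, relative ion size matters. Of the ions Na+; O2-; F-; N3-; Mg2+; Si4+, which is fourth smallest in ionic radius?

Isoelectronic series (10 e⁻ each). Size is set by nuclear charge: more protons means a smaller ion. Si4+ (Z=14), Mg2+ (Z=12), Na+ (Z=11), F- (Z=9), O2- (Z=8), N3- (Z=7).
Full ascending order: Si4+ < Mg2+ < Na+ < F- < O2- < N3-. Counting from the smallest, position 4 is F-.

F-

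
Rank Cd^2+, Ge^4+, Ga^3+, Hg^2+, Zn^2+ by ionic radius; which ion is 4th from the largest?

Ga^3+

Electron counts and nuclear charges: Ge^4+ (Z=32, 28 e⁻), Ga^3+ (Z=31, 28 e⁻), Zn^2+ (Z=30, 28 e⁻), Cd^2+ (Z=48, 46 e⁻), Hg^2+ (Z=80, 78 e⁻). Ge^4+ < Ga^3+ (isoelectronic, higher Z=32 is smaller); Ga^3+ < Zn^2+ (isoelectronic, higher Z=31 is smaller); Zn^2+ < Cd^2+ (same group, period 4 vs 5); Cd^2+ < Hg^2+ (same group, 1 shell fewer).
Full ascending order: Ge^4+ < Ga^3+ < Zn^2+ < Cd^2+ < Hg^2+. Counting from the largest, position 4 is Ga^3+.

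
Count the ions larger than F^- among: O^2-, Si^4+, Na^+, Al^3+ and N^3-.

2

These species are isoelectronic with 10 electrons. The only difference is the number of protons: Si^4+ (Z=14), Al^3+ (Z=13), Na^+ (Z=11), F^- (Z=9), O^2- (Z=8), N^3- (Z=7). The strongest nuclear pull (Si^4+) gives the smallest ion.
Ordering all of them (including F^-) by radius gives Si^4+ < Al^3+ < Na^+ < F^- < O^2- < N^3-. So 2 are larger.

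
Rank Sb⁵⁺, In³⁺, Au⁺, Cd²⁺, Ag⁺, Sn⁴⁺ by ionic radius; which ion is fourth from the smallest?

Cd²⁺

Sb⁵⁺ (Z=51, 46 e⁻), Sn⁴⁺ (Z=50, 46 e⁻), In³⁺ (Z=49, 46 e⁻), Cd²⁺ (Z=48, 46 e⁻), Ag⁺ (Z=47, 46 e⁻), Au⁺ (Z=79, 78 e⁻). Sb⁵⁺ < Sn⁴⁺ (isoelectronic, higher Z=51 is smaller); Sn⁴⁺ < In³⁺ (both 46 e⁻, Z=50>49); In³⁺ < Cd²⁺ (both 46 e⁻, Z=49>48); Cd²⁺ < Ag⁺ (isoelectronic, higher Z=48 is smaller); Ag⁺ < Au⁺ (same group, 1 shell fewer).
So the order is Sb⁵⁺ < Sn⁴⁺ < In³⁺ < Cd²⁺ < Ag⁺ < Au⁺; the 4th-smallest ion is Cd²⁺.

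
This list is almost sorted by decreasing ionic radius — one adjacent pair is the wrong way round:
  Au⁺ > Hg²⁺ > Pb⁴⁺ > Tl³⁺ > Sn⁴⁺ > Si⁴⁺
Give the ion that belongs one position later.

Pb⁴⁺

Check each adjacent pair. Pb⁴⁺ and Tl³⁺ are reversed: both have 78 electrons but Z(Pb)=82 > Z(Tl)=81, so Pb⁴⁺ should be the smaller of the two. No other neighbouring pair contradicts the periodic trends, so Pb⁴⁺ is the ion listed too early.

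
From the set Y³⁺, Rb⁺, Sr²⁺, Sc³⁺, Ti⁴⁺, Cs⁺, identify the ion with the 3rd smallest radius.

Y³⁺

Work out protons and electrons: Ti⁴⁺: 18 e⁻, Z=22, Sc³⁺: 18 e⁻, Z=21, Y³⁺: 36 e⁻, Z=39, Sr²⁺: 36 e⁻, Z=38, Rb⁺: 36 e⁻, Z=37, Cs⁺: 54 e⁻, Z=55. Ti⁴⁺ < Sc³⁺ (isoelectronic, higher Z=22 is smaller); Sc³⁺ < Y³⁺ (same group, 1 shell fewer); Y³⁺ < Sr²⁺ (both 36 e⁻, Z=39>38); Sr²⁺ < Rb⁺ (both 36 e⁻, Z=38>37); Rb⁺ < Cs⁺ (same group, period 5 vs 6).
Ordering: Ti⁴⁺ < Sc³⁺ < Y³⁺ < Sr²⁺ < Rb⁺ < Cs⁺. The 3rd smallest is Y³⁺.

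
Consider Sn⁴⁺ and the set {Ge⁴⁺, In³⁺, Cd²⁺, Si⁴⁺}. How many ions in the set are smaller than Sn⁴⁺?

Work out protons and electrons: Si⁴⁺: 10 e⁻, Z=14, Ge⁴⁺: 28 e⁻, Z=32, Sn⁴⁺: 46 e⁻, Z=50, In³⁺: 46 e⁻, Z=49, Cd²⁺: 46 e⁻, Z=48. Si⁴⁺ < Ge⁴⁺ (same group, 1 shell fewer); Ge⁴⁺ < Sn⁴⁺ (same group, period 4 vs 5); Sn⁴⁺ < In³⁺ (isoelectronic, higher Z=50 is smaller); In³⁺ < Cd²⁺ (both 46 e⁻, Z=49>48).
Relative to Sn⁴⁺, the ions that are smaller are Si⁴⁺, Ge⁴⁺. That's 2.

2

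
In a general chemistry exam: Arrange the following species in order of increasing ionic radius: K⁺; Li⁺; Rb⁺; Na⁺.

All are in the same group with charge +1. Radius grows down the group as n (the outermost shell) increases.

Li⁺ < Na⁺ < K⁺ < Rb⁺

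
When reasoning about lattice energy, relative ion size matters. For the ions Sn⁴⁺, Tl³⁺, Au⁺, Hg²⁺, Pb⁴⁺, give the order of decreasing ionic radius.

Sn⁴⁺: 46 e⁻, Z=50, Pb⁴⁺: 78 e⁻, Z=82, Tl³⁺: 78 e⁻, Z=81, Hg²⁺: 78 e⁻, Z=80, Au⁺: 78 e⁻, Z=79. Sn⁴⁺ < Pb⁴⁺ (same group, 1 shell fewer); Pb⁴⁺ < Tl³⁺ (both 78 e⁻, Z=82>81); Tl³⁺ < Hg²⁺ (isoelectronic, higher Z=81 is smaller); Hg²⁺ < Au⁺ (both 78 e⁻, Z=80>79).

Au⁺ > Hg²⁺ > Tl³⁺ > Pb⁴⁺ > Sn⁴⁺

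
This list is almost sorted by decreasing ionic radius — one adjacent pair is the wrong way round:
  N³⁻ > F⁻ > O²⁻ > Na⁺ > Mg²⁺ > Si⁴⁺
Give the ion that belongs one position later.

The pair F⁻, O²⁻ is the wrong way round — they are isoelectronic (10 e⁻) and F has more protons than O (9 vs 8), making F⁻ smaller. All other adjacent pairs agree with periodic trends, so F⁻ is the misplaced ion.

F⁻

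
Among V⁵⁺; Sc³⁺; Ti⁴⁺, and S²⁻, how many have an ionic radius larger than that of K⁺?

All of these have 18 electrons (isoelectronic). With the same electron cloud, the ion with the most protons pulls it in tightest. Nuclear charges: V⁵⁺ (Z=23), Ti⁴⁺ (Z=22), Sc³⁺ (Z=21), K⁺ (Z=19), S²⁻ (Z=16). Highest Z is smallest.
Ordering all of them (including K⁺) by radius gives V⁵⁺ < Ti⁴⁺ < Sc³⁺ < K⁺ < S²⁻. So 1 is larger.

1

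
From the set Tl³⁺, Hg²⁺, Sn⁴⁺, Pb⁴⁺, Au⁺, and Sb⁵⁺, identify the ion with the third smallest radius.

Work out protons and electrons: Sb⁵⁺ has 46 e⁻ (Z=51), Sn⁴⁺ has 46 e⁻ (Z=50), Pb⁴⁺ has 78 e⁻ (Z=82), Tl³⁺ has 78 e⁻ (Z=81), Hg²⁺ has 78 e⁻ (Z=80), Au⁺ has 78 e⁻ (Z=79). Sb⁵⁺ < Sn⁴⁺ (both 46 e⁻, Z=51>50); Sn⁴⁺ < Pb⁴⁺ (same group, period 5 vs 6); Pb⁴⁺ < Tl³⁺ (both 78 e⁻, Z=82>81); Tl³⁺ < Hg²⁺ (isoelectronic, higher Z=81 is smaller); Hg²⁺ < Au⁺ (both 78 e⁻, Z=80>79).
Full ascending order: Sb⁵⁺ < Sn⁴⁺ < Pb⁴⁺ < Tl³⁺ < Hg²⁺ < Au⁺. Counting from the smallest, position 3 is Pb⁴⁺.

Pb⁴⁺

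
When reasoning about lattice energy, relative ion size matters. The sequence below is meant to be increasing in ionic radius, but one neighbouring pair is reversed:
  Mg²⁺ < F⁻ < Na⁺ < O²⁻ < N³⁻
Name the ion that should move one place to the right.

F⁻

The pair F⁻, Na⁺ is the wrong way round — both have 10 electrons but Z(Na)=11 > Z(F)=9, so Na⁺ should be the smaller of the two. All other adjacent pairs agree with periodic trends, so F⁻ is the misplaced ion.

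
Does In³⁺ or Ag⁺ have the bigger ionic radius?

Isoelectronic series (46 e⁻ each). Size is set by nuclear charge: more protons means a smaller ion. In³⁺ (Z=49), Ag⁺ (Z=47).

Ag⁺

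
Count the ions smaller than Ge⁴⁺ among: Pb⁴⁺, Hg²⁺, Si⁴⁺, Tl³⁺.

1

Tabulating Z and e⁻: Si⁴⁺ has 10 e⁻ (Z=14), Ge⁴⁺ has 28 e⁻ (Z=32), Pb⁴⁺ has 78 e⁻ (Z=82), Tl³⁺ has 78 e⁻ (Z=81), Hg²⁺ has 78 e⁻ (Z=80). Si⁴⁺ < Ge⁴⁺ (same group, 1 shell fewer); Ge⁴⁺ < Pb⁴⁺ (same group, 2 shells fewer); Pb⁴⁺ < Tl³⁺ (both 78 e⁻, Z=82>81); Tl³⁺ < Hg²⁺ (both 78 e⁻, Z=81>80).
Placing each against Ge⁴⁺: smaller — Si⁴⁺; larger — Pb⁴⁺, Tl³⁺, Hg²⁺. That's 1.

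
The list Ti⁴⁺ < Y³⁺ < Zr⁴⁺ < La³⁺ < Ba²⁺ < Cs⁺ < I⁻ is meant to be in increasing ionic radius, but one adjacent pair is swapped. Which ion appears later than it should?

Zr⁴⁺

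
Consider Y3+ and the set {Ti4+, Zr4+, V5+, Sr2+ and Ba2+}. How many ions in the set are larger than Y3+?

2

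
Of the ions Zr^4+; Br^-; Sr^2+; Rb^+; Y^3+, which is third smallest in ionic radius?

Isoelectronic series (36 e⁻ each). Size is set by nuclear charge: more protons means a smaller ion. Zr^4+ (Z=40), Y^3+ (Z=39), Sr^2+ (Z=38), Rb^+ (Z=37), Br^- (Z=35).
Full ascending order: Zr^4+ < Y^3+ < Sr^2+ < Rb^+ < Br^-. Counting from the smallest, position 3 is Sr^2+.

Sr^2+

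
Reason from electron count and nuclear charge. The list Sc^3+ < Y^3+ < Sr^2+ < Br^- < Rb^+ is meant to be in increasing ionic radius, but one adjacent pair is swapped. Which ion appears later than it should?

Rb^+

Check each adjacent pair. Br^- and Rb^+ are reversed: both have 36 electrons but Z(Rb)=37 > Z(Br)=35, so Rb^+ should be the smaller of the two. No other neighbouring pair contradicts the periodic trends, so Rb^+ is the ion listed too late.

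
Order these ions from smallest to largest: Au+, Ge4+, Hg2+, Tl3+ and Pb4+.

Ge4+ < Pb4+ < Tl3+ < Hg2+ < Au+

Work out protons and electrons: Ge4+ (Z=32, 28 e⁻), Pb4+ (Z=82, 78 e⁻), Tl3+ (Z=81, 78 e⁻), Hg2+ (Z=80, 78 e⁻), Au+ (Z=79, 78 e⁻). Ge4+ < Pb4+ (same group, period 4 vs 6); Pb4+ < Tl3+ (isoelectronic, higher Z=82 is smaller); Tl3+ < Hg2+ (both 78 e⁻, Z=81>80); Hg2+ < Au+ (both 78 e⁻, Z=80>79).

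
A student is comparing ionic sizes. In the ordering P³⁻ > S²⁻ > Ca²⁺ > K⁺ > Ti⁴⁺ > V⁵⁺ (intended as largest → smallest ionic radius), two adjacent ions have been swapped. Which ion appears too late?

Check each adjacent pair. Ca²⁺ and K⁺ are reversed: they are isoelectronic (18 e⁻) and Ca has more protons than K (20 vs 19), making Ca²⁺ smaller. No other neighbouring pair contradicts the periodic trends, so K⁺ is the ion listed too late.

K⁺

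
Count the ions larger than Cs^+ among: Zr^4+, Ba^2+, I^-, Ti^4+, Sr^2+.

1

Ti^4+ (Z=22, 18 e⁻), Zr^4+ (Z=40, 36 e⁻), Sr^2+ (Z=38, 36 e⁻), Ba^2+ (Z=56, 54 e⁻), Cs^+ (Z=55, 54 e⁻), I^- (Z=53, 54 e⁻). Ti^4+ < Zr^4+ (same group, 1 shell fewer); Zr^4+ < Sr^2+ (both 36 e⁻, Z=40>38); Sr^2+ < Ba^2+ (same group, period 5 vs 6); Ba^2+ < Cs^+ (isoelectronic, higher Z=56 is smaller); Cs^+ < I^- (both 54 e⁻, Z=55>53).
Ordering all of them (including Cs^+) by radius gives Ti^4+ < Zr^4+ < Sr^2+ < Ba^2+ < Cs^+ < I^-. Count: 1.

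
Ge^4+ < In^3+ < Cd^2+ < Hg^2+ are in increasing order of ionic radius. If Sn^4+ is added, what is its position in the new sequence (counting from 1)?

First list Z and electron count for each: Ge^4+ (Z=32, 28 e⁻), Sn^4+ (Z=50, 46 e⁻), In^3+ (Z=49, 46 e⁻), Cd^2+ (Z=48, 46 e⁻), Hg^2+ (Z=80, 78 e⁻). Ge^4+ < Sn^4+ (same group, 1 shell fewer); Sn^4+ < In^3+ (both 46 e⁻, Z=50>49); In^3+ < Cd^2+ (both 46 e⁻, Z=49>48); Cd^2+ < Hg^2+ (same group, period 5 vs 6).
Merged order: Ge^4+ < Sn^4+ < In^3+ < Cd^2+ < Hg^2+ — Sn^4+ is number 2.

2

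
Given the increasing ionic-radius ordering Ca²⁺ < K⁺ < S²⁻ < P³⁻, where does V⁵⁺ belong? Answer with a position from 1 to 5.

1

All of these have 18 electrons (isoelectronic). With the same electron cloud, the ion with the most protons pulls it in tightest. Nuclear charges: V⁵⁺ (Z=23), Ca²⁺ (Z=20), K⁺ (Z=19), S²⁻ (Z=16), P³⁻ (Z=15). Highest Z is smallest.
With V⁵⁺ included the full order is V⁵⁺ < Ca²⁺ < K⁺ < S²⁻ < P³⁻, so it takes position 1.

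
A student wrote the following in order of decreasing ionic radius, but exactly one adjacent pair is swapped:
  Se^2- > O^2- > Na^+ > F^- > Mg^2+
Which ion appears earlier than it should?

Na^+

Scanning neighbour by neighbour, only Na^+/F^- violates a trend: Na^+ and F^- share 10 electrons; the higher nuclear charge on Na (Z=11) contracts it more, so Na^+ < F^-. That makes Na^+ the one sitting a position early relative to where it belongs.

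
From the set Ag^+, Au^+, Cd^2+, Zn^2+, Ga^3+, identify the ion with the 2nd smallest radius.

Electron counts and nuclear charges: Ga^3+ has 28 e⁻ (Z=31), Zn^2+ has 28 e⁻ (Z=30), Cd^2+ has 46 e⁻ (Z=48), Ag^+ has 46 e⁻ (Z=47), Au^+ has 78 e⁻ (Z=79). Ga^3+ < Zn^2+ (both 28 e⁻, Z=31>30); Zn^2+ < Cd^2+ (same group, 1 shell fewer); Cd^2+ < Ag^+ (both 46 e⁻, Z=48>47); Ag^+ < Au^+ (same group, 1 shell fewer).
Full ascending order: Ga^3+ < Zn^2+ < Cd^2+ < Ag^+ < Au^+. Counting from the smallest, position 2 is Zn^2+.

Zn^2+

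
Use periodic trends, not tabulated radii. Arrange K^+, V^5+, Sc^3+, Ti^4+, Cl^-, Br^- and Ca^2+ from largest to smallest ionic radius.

Work out protons and electrons: V^5+: 18 e⁻, Z=23, Ti^4+: 18 e⁻, Z=22, Sc^3+: 18 e⁻, Z=21, Ca^2+: 18 e⁻, Z=20, K^+: 18 e⁻, Z=19, Cl^-: 18 e⁻, Z=17, Br^-: 36 e⁻, Z=35. V^5+ < Ti^4+ (both 18 e⁻, Z=23>22); Ti^4+ < Sc^3+ (isoelectronic, higher Z=22 is smaller); Sc^3+ < Ca^2+ (isoelectronic, higher Z=21 is smaller); Ca^2+ < K^+ (isoelectronic, higher Z=20 is smaller); K^+ < Cl^- (both 18 e⁻, Z=19>17); Cl^- < Br^- (same group, period 3 vs 4).

Br^- > Cl^- > K^+ > Ca^2+ > Sc^3+ > Ti^4+ > V^5+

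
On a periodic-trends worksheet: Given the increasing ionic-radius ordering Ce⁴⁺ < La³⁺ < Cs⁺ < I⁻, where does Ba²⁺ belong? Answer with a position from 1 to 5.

3

Isoelectronic series (54 e⁻ each). Size is set by nuclear charge: more protons means a smaller ion. Ce⁴⁺ (Z=58), La³⁺ (Z=57), Ba²⁺ (Z=56), Cs⁺ (Z=55), I⁻ (Z=53).
The complete sequence is Ce⁴⁺ < La³⁺ < Ba²⁺ < Cs⁺ < I⁻. Ba²⁺ sits at position 3.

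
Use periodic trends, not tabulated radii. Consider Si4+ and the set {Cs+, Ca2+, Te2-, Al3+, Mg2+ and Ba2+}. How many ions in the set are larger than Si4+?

Electron counts and nuclear charges: Si4+ has 10 e⁻ (Z=14), Al3+ has 10 e⁻ (Z=13), Mg2+ has 10 e⁻ (Z=12), Ca2+ has 18 e⁻ (Z=20), Ba2+ has 54 e⁻ (Z=56), Cs+ has 54 e⁻ (Z=55), Te2- has 54 e⁻ (Z=52). Si4+ < Al3+ (both 10 e⁻, Z=14>13); Al3+ < Mg2+ (both 10 e⁻, Z=13>12); Mg2+ < Ca2+ (same group, 1 shell fewer); Ca2+ < Ba2+ (same group, 2 shells fewer); Ba2+ < Cs+ (isoelectronic, higher Z=56 is smaller); Cs+ < Te2- (both 54 e⁻, Z=55>52).
Placing each against Si4+: smaller — none; larger — Al3+, Mg2+, Ca2+, Ba2+, Cs+, Te2-. So 6 are larger.

6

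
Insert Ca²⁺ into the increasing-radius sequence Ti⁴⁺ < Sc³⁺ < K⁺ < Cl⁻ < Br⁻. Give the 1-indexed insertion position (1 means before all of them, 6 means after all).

Tabulating Z and e⁻: Ti⁴⁺ has 18 e⁻ (Z=22), Sc³⁺ has 18 e⁻ (Z=21), Ca²⁺ has 18 e⁻ (Z=20), K⁺ has 18 e⁻ (Z=19), Cl⁻ has 18 e⁻ (Z=17), Br⁻ has 36 e⁻ (Z=35). Ti⁴⁺ < Sc³⁺ (both 18 e⁻, Z=22>21); Sc³⁺ < Ca²⁺ (isoelectronic, higher Z=21 is smaller); Ca²⁺ < K⁺ (both 18 e⁻, Z=20>19); K⁺ < Cl⁻ (both 18 e⁻, Z=19>17); Cl⁻ < Br⁻ (same group, period 3 vs 4).
Putting Ca²⁺ in gives Ti⁴⁺ < Sc³⁺ < Ca²⁺ < K⁺ < Cl⁻ < Br⁻; it lands at slot 3.

3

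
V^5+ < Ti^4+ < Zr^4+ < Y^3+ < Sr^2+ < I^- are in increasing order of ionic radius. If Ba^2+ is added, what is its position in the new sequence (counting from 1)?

6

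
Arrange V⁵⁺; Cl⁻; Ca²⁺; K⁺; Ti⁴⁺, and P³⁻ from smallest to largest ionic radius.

V⁵⁺ < Ti⁴⁺ < Ca²⁺ < K⁺ < Cl⁻ < P³⁻

These species are isoelectronic with 18 electrons. The only difference is the number of protons: V⁵⁺ (Z=23), Ti⁴⁺ (Z=22), Ca²⁺ (Z=20), K⁺ (Z=19), Cl⁻ (Z=17), P³⁻ (Z=15). The strongest nuclear pull (V⁵⁺) gives the smallest ion.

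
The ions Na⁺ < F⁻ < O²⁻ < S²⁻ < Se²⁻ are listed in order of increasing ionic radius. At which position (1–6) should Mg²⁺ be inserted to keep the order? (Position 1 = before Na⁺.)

Electron counts and nuclear charges: Mg²⁺ has 10 e⁻ (Z=12), Na⁺ has 10 e⁻ (Z=11), F⁻ has 10 e⁻ (Z=9), O²⁻ has 10 e⁻ (Z=8), S²⁻ has 18 e⁻ (Z=16), Se²⁻ has 36 e⁻ (Z=34). Mg²⁺ < Na⁺ (isoelectronic, higher Z=12 is smaller); Na⁺ < F⁻ (both 10 e⁻, Z=11>9); F⁻ < O²⁻ (both 10 e⁻, Z=9>8); O²⁻ < S²⁻ (same group, period 2 vs 3); S²⁻ < Se²⁻ (same group, period 3 vs 4).
The complete sequence is Mg²⁺ < Na⁺ < F⁻ < O²⁻ < S²⁻ < Se²⁻. Mg²⁺ sits at position 1.

1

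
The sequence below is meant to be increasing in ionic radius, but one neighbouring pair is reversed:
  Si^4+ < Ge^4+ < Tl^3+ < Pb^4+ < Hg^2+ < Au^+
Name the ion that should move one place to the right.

Tl^3+

Compare adjacent ions: Pb^4+ and Tl^3+ share 78 electrons; the higher nuclear charge on Pb (Z=82) contracts it more, so Pb^4+ < Tl^3+ — yet in this increasing list Tl^3+ sits before Pb^4+. Nothing else is reversed, so Tl^3+ should move one place to the right.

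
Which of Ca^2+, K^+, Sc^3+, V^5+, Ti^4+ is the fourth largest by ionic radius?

Each ion has 18 electrons. The ranking follows nuclear charge in reverse — greater Z gives a smaller radius. V^5+ (Z=23), Ti^4+ (Z=22), Sc^3+ (Z=21), Ca^2+ (Z=20), K^+ (Z=19).
Full ascending order: V^5+ < Ti^4+ < Sc^3+ < Ca^2+ < K^+. Counting from the largest, position 4 is Ti^4+.

Ti^4+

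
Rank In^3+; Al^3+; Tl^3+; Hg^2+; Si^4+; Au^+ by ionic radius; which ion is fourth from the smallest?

Tl^3+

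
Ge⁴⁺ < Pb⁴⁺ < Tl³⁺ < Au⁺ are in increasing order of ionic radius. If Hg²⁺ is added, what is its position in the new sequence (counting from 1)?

Tabulating Z and e⁻: Ge⁴⁺ (Z=32, 28 e⁻), Pb⁴⁺ (Z=82, 78 e⁻), Tl³⁺ (Z=81, 78 e⁻), Hg²⁺ (Z=80, 78 e⁻), Au⁺ (Z=79, 78 e⁻). Ge⁴⁺ < Pb⁴⁺ (same group, 2 shells fewer); Pb⁴⁺ < Tl³⁺ (both 78 e⁻, Z=82>81); Tl³⁺ < Hg²⁺ (isoelectronic, higher Z=81 is smaller); Hg²⁺ < Au⁺ (both 78 e⁻, Z=80>79).
The complete sequence is Ge⁴⁺ < Pb⁴⁺ < Tl³⁺ < Hg²⁺ < Au⁺. Hg²⁺ sits at position 4.

4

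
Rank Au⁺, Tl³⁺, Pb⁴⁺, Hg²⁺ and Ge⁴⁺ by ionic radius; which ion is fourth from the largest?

Pb⁴⁺

First list Z and electron count for each: Ge⁴⁺ (Z=32, 28 e⁻), Pb⁴⁺ (Z=82, 78 e⁻), Tl³⁺ (Z=81, 78 e⁻), Hg²⁺ (Z=80, 78 e⁻), Au⁺ (Z=79, 78 e⁻). Ge⁴⁺ < Pb⁴⁺ (same group, 2 shells fewer); Pb⁴⁺ < Tl³⁺ (isoelectronic, higher Z=82 is smaller); Tl³⁺ < Hg²⁺ (both 78 e⁻, Z=81>80); Hg²⁺ < Au⁺ (both 78 e⁻, Z=80>79).
Full ascending order: Ge⁴⁺ < Pb⁴⁺ < Tl³⁺ < Hg²⁺ < Au⁺. Counting from the largest, position 4 is Pb⁴⁺.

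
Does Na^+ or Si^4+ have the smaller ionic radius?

Isoelectronic series (10 e⁻ each). Size is set by nuclear charge: more protons means a smaller ion. Si^4+ (Z=14), Na^+ (Z=11).

Si^4+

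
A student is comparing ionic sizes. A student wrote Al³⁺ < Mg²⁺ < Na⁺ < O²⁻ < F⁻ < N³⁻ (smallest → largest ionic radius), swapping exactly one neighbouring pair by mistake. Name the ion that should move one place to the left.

Check each adjacent pair. O²⁻ and F⁻ are reversed: they are isoelectronic (10 e⁻) and F has more protons than O (9 vs 8), making F⁻ smaller. No other neighbouring pair contradicts the periodic trends, so F⁻ is the ion listed too late.

F⁻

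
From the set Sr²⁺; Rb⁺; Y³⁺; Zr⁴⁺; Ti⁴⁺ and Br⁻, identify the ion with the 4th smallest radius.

Sr²⁺

Electron counts and nuclear charges: Ti⁴⁺: 18 e⁻, Z=22, Zr⁴⁺: 36 e⁻, Z=40, Y³⁺: 36 e⁻, Z=39, Sr²⁺: 36 e⁻, Z=38, Rb⁺: 36 e⁻, Z=37, Br⁻: 36 e⁻, Z=35. Ti⁴⁺ < Zr⁴⁺ (same group, 1 shell fewer); Zr⁴⁺ < Y³⁺ (isoelectronic, higher Z=40 is smaller); Y³⁺ < Sr²⁺ (both 36 e⁻, Z=39>38); Sr²⁺ < Rb⁺ (isoelectronic, higher Z=38 is smaller); Rb⁺ < Br⁻ (both 36 e⁻, Z=37>35).
Ordering: Ti⁴⁺ < Zr⁴⁺ < Y³⁺ < Sr²⁺ < Rb⁺ < Br⁻. The 4th smallest is Sr²⁺.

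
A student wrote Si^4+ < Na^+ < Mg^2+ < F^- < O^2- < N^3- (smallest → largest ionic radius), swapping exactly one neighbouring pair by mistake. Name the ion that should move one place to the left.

Mg^2+

Check each adjacent pair. Na^+ and Mg^2+ are reversed: Mg^2+ and Na^+ share 10 electrons; the higher nuclear charge on Mg (Z=12) contracts it more, so Mg^2+ < Na^+. No other neighbouring pair contradicts the periodic trends, so Mg^2+ is the ion listed too late.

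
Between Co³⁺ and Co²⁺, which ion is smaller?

Co³⁺

These are all Co ions. Removing more electrons (higher positive charge) pulls the remaining electrons in closer, so Co³⁺ is smallest and Co²⁺ is largest.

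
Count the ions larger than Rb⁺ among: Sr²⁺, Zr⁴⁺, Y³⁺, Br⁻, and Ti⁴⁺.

First list Z and electron count for each: Ti⁴⁺ has 18 e⁻ (Z=22), Zr⁴⁺ has 36 e⁻ (Z=40), Y³⁺ has 36 e⁻ (Z=39), Sr²⁺ has 36 e⁻ (Z=38), Rb⁺ has 36 e⁻ (Z=37), Br⁻ has 36 e⁻ (Z=35). Ti⁴⁺ < Zr⁴⁺ (same group, 1 shell fewer); Zr⁴⁺ < Y³⁺ (both 36 e⁻, Z=40>39); Y³⁺ < Sr²⁺ (isoelectronic, higher Z=39 is smaller); Sr²⁺ < Rb⁺ (both 36 e⁻, Z=38>37); Rb⁺ < Br⁻ (both 36 e⁻, Z=37>35).
Placing each against Rb⁺: smaller — Ti⁴⁺, Zr⁴⁺, Y³⁺, Sr²⁺; larger — Br⁻. That's 1.

1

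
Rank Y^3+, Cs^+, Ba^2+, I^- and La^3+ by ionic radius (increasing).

Y^3+ < La^3+ < Ba^2+ < Cs^+ < I^-

Electron counts and nuclear charges: Y^3+: 36 e⁻, Z=39, La^3+: 54 e⁻, Z=57, Ba^2+: 54 e⁻, Z=56, Cs^+: 54 e⁻, Z=55, I^-: 54 e⁻, Z=53. Y^3+ < La^3+ (same group, period 5 vs 6); La^3+ < Ba^2+ (both 54 e⁻, Z=57>56); Ba^2+ < Cs^+ (both 54 e⁻, Z=56>55); Cs^+ < I^- (isoelectronic, higher Z=55 is smaller).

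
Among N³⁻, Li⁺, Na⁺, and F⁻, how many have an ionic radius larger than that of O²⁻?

1

Electron counts and nuclear charges: Li⁺ has 2 e⁻ (Z=3), Na⁺ has 10 e⁻ (Z=11), F⁻ has 10 e⁻ (Z=9), O²⁻ has 10 e⁻ (Z=8), N³⁻ has 10 e⁻ (Z=7). Li⁺ < Na⁺ (same group, period 2 vs 3); Na⁺ < F⁻ (isoelectronic, higher Z=11 is smaller); F⁻ < O²⁻ (both 10 e⁻, Z=9>8); O²⁻ < N³⁻ (both 10 e⁻, Z=8>7).
Overall: Li⁺ < Na⁺ < F⁻ < O²⁻ < N³⁻. O²⁻ has 3 below it and 1 above. Count: 1.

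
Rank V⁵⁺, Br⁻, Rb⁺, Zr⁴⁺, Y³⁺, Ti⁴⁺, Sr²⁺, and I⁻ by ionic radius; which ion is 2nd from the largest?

Br⁻

Electron counts and nuclear charges: V⁵⁺ (Z=23, 18 e⁻), Ti⁴⁺ (Z=22, 18 e⁻), Zr⁴⁺ (Z=40, 36 e⁻), Y³⁺ (Z=39, 36 e⁻), Sr²⁺ (Z=38, 36 e⁻), Rb⁺ (Z=37, 36 e⁻), Br⁻ (Z=35, 36 e⁻), I⁻ (Z=53, 54 e⁻). V⁵⁺ < Ti⁴⁺ (isoelectronic, higher Z=23 is smaller); Ti⁴⁺ < Zr⁴⁺ (same group, period 4 vs 5); Zr⁴⁺ < Y³⁺ (isoelectronic, higher Z=40 is smaller); Y³⁺ < Sr²⁺ (isoelectronic, higher Z=39 is smaller); Sr²⁺ < Rb⁺ (isoelectronic, higher Z=38 is smaller); Rb⁺ < Br⁻ (isoelectronic, higher Z=37 is smaller); Br⁻ < I⁻ (same group, period 4 vs 5).
Ordering: V⁵⁺ < Ti⁴⁺ < Zr⁴⁺ < Y³⁺ < Sr²⁺ < Rb⁺ < Br⁻ < I⁻. The 2nd largest is Br⁻.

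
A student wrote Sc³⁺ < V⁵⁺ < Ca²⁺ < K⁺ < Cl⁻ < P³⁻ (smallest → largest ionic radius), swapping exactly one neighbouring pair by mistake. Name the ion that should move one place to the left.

Scanning neighbour by neighbour, only Sc³⁺/V⁵⁺ violates a trend: they are isoelectronic (18 e⁻) and V has more protons than Sc (23 vs 21), making V⁵⁺ smaller. That makes V⁵⁺ the one sitting a position late relative to where it belongs.

V⁵⁺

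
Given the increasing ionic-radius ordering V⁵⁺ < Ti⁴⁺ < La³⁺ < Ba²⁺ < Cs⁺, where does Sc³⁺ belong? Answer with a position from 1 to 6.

3

V⁵⁺ has 18 e⁻ (Z=23), Ti⁴⁺ has 18 e⁻ (Z=22), Sc³⁺ has 18 e⁻ (Z=21), La³⁺ has 54 e⁻ (Z=57), Ba²⁺ has 54 e⁻ (Z=56), Cs⁺ has 54 e⁻ (Z=55). V⁵⁺ < Ti⁴⁺ (isoelectronic, higher Z=23 is smaller); Ti⁴⁺ < Sc³⁺ (both 18 e⁻, Z=22>21); Sc³⁺ < La³⁺ (same group, period 4 vs 6); La³⁺ < Ba²⁺ (isoelectronic, higher Z=57 is smaller); Ba²⁺ < Cs⁺ (both 54 e⁻, Z=56>55).
With Sc³⁺ included the full order is V⁵⁺ < Ti⁴⁺ < Sc³⁺ < La³⁺ < Ba²⁺ < Cs⁺, so it takes position 3.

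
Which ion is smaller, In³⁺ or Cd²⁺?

In³⁺

These species are isoelectronic with 46 electrons. The only difference is the number of protons: In³⁺ (Z=49), Cd²⁺ (Z=48). The strongest nuclear pull (In³⁺) gives the smallest ion.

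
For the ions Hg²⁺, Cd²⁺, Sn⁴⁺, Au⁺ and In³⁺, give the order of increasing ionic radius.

First list Z and electron count for each: Sn⁴⁺: 46 e⁻, Z=50, In³⁺: 46 e⁻, Z=49, Cd²⁺: 46 e⁻, Z=48, Hg²⁺: 78 e⁻, Z=80, Au⁺: 78 e⁻, Z=79. Sn⁴⁺ < In³⁺ (isoelectronic, higher Z=50 is smaller); In³⁺ < Cd²⁺ (both 46 e⁻, Z=49>48); Cd²⁺ < Hg²⁺ (same group, period 5 vs 6); Hg²⁺ < Au⁺ (both 78 e⁻, Z=80>79).

Sn⁴⁺ < In³⁺ < Cd²⁺ < Hg²⁺ < Au⁺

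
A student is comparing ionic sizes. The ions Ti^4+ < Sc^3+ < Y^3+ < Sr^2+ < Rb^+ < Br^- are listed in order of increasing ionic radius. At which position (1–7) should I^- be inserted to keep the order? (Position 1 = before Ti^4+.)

First list Z and electron count for each: Ti^4+ has 18 e⁻ (Z=22), Sc^3+ has 18 e⁻ (Z=21), Y^3+ has 36 e⁻ (Z=39), Sr^2+ has 36 e⁻ (Z=38), Rb^+ has 36 e⁻ (Z=37), Br^- has 36 e⁻ (Z=35), I^- has 54 e⁻ (Z=53). Ti^4+ < Sc^3+ (both 18 e⁻, Z=22>21); Sc^3+ < Y^3+ (same group, period 4 vs 5); Y^3+ < Sr^2+ (isoelectronic, higher Z=39 is smaller); Sr^2+ < Rb^+ (both 36 e⁻, Z=38>37); Rb^+ < Br^- (isoelectronic, higher Z=37 is smaller); Br^- < I^- (same group, 1 shell fewer).
With I^- included the full order is Ti^4+ < Sc^3+ < Y^3+ < Sr^2+ < Rb^+ < Br^- < I^-, so it takes position 7.

7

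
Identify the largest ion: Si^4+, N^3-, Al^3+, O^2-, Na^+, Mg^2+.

These species are isoelectronic with 10 electrons. The only difference is the number of protons: Si^4+ (Z=14), Al^3+ (Z=13), Mg^2+ (Z=12), Na^+ (Z=11), O^2- (Z=8), N^3- (Z=7). The strongest nuclear pull (Si^4+) gives the smallest ion.

N^3-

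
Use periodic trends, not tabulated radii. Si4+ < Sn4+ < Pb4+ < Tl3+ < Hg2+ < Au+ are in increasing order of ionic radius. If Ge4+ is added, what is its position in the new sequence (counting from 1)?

Electron counts and nuclear charges: Si4+: 10 e⁻, Z=14, Ge4+: 28 e⁻, Z=32, Sn4+: 46 e⁻, Z=50, Pb4+: 78 e⁻, Z=82, Tl3+: 78 e⁻, Z=81, Hg2+: 78 e⁻, Z=80, Au+: 78 e⁻, Z=79. Si4+ < Ge4+ (same group, period 3 vs 4); Ge4+ < Sn4+ (same group, 1 shell fewer); Sn4+ < Pb4+ (same group, 1 shell fewer); Pb4+ < Tl3+ (isoelectronic, higher Z=82 is smaller); Tl3+ < Hg2+ (both 78 e⁻, Z=81>80); Hg2+ < Au+ (both 78 e⁻, Z=80>79).
Merged order: Si4+ < Ge4+ < Sn4+ < Pb4+ < Tl3+ < Hg2+ < Au+ — Ge4+ is number 2.

2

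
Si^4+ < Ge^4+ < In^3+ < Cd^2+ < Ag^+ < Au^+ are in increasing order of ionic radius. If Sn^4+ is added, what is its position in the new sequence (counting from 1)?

3

Work out protons and electrons: Si^4+ (Z=14, 10 e⁻), Ge^4+ (Z=32, 28 e⁻), Sn^4+ (Z=50, 46 e⁻), In^3+ (Z=49, 46 e⁻), Cd^2+ (Z=48, 46 e⁻), Ag^+ (Z=47, 46 e⁻), Au^+ (Z=79, 78 e⁻). Si^4+ < Ge^4+ (same group, period 3 vs 4); Ge^4+ < Sn^4+ (same group, period 4 vs 5); Sn^4+ < In^3+ (both 46 e⁻, Z=50>49); In^3+ < Cd^2+ (isoelectronic, higher Z=49 is smaller); Cd^2+ < Ag^+ (isoelectronic, higher Z=48 is smaller); Ag^+ < Au^+ (same group, period 5 vs 6).
Merged order: Si^4+ < Ge^4+ < Sn^4+ < In^3+ < Cd^2+ < Ag^+ < Au^+ — Sn^4+ is number 3.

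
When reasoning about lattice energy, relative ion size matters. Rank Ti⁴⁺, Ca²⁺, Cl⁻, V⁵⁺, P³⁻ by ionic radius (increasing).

Each ion has 18 electrons. The ranking follows nuclear charge in reverse — greater Z gives a smaller radius. V⁵⁺ (Z=23), Ti⁴⁺ (Z=22), Ca²⁺ (Z=20), Cl⁻ (Z=17), P³⁻ (Z=15).

V⁵⁺ < Ti⁴⁺ < Ca²⁺ < Cl⁻ < P³⁻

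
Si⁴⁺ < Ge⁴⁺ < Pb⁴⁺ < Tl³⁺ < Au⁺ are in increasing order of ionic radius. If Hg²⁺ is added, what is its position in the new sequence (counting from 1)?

5

Si⁴⁺ (Z=14, 10 e⁻), Ge⁴⁺ (Z=32, 28 e⁻), Pb⁴⁺ (Z=82, 78 e⁻), Tl³⁺ (Z=81, 78 e⁻), Hg²⁺ (Z=80, 78 e⁻), Au⁺ (Z=79, 78 e⁻). Si⁴⁺ < Ge⁴⁺ (same group, period 3 vs 4); Ge⁴⁺ < Pb⁴⁺ (same group, 2 shells fewer); Pb⁴⁺ < Tl³⁺ (both 78 e⁻, Z=82>81); Tl³⁺ < Hg²⁺ (isoelectronic, higher Z=81 is smaller); Hg²⁺ < Au⁺ (isoelectronic, higher Z=80 is smaller).
Merged order: Si⁴⁺ < Ge⁴⁺ < Pb⁴⁺ < Tl³⁺ < Hg²⁺ < Au⁺ — Hg²⁺ is number 5.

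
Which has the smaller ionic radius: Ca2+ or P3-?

These species are isoelectronic with 18 electrons. The only difference is the number of protons: Ca2+ (Z=20), P3- (Z=15). The strongest nuclear pull (Ca2+) gives the smallest ion.

Ca2+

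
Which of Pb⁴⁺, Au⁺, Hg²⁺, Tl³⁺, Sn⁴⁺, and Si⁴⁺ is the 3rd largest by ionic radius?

First list Z and electron count for each: Si⁴⁺ has 10 e⁻ (Z=14), Sn⁴⁺ has 46 e⁻ (Z=50), Pb⁴⁺ has 78 e⁻ (Z=82), Tl³⁺ has 78 e⁻ (Z=81), Hg²⁺ has 78 e⁻ (Z=80), Au⁺ has 78 e⁻ (Z=79). Si⁴⁺ < Sn⁴⁺ (same group, 2 shells fewer); Sn⁴⁺ < Pb⁴⁺ (same group, 1 shell fewer); Pb⁴⁺ < Tl³⁺ (both 78 e⁻, Z=82>81); Tl³⁺ < Hg²⁺ (both 78 e⁻, Z=81>80); Hg²⁺ < Au⁺ (both 78 e⁻, Z=80>79).
Full ascending order: Si⁴⁺ < Sn⁴⁺ < Pb⁴⁺ < Tl³⁺ < Hg²⁺ < Au⁺. Counting from the largest, position 3 is Tl³⁺.

Tl³⁺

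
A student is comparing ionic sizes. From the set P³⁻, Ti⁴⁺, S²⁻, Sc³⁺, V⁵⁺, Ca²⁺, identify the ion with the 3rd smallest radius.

Each ion has 18 electrons. The ranking follows nuclear charge in reverse — greater Z gives a smaller radius. V⁵⁺ (Z=23), Ti⁴⁺ (Z=22), Sc³⁺ (Z=21), Ca²⁺ (Z=20), S²⁻ (Z=16), P³⁻ (Z=15).
Full ascending order: V⁵⁺ < Ti⁴⁺ < Sc³⁺ < Ca²⁺ < S²⁻ < P³⁻. Counting from the smallest, position 3 is Sc³⁺.

Sc³⁺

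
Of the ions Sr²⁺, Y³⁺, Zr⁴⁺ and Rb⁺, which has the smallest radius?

Zr⁴⁺

Isoelectronic series (36 e⁻ each). Size is set by nuclear charge: more protons means a smaller ion. Zr⁴⁺ (Z=40), Y³⁺ (Z=39), Sr²⁺ (Z=38), Rb⁺ (Z=37).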